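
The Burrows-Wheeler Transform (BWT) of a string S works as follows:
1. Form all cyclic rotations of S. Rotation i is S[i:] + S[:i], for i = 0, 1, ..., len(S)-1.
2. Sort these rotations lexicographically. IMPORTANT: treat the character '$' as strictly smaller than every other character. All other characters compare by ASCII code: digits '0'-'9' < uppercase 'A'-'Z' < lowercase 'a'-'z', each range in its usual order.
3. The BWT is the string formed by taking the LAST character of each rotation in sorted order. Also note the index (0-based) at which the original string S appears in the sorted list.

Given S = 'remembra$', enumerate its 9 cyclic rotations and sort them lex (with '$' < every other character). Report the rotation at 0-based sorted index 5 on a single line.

All 9 rotations (rotation i = S[i:]+S[:i]):
  rot[0] = remembra$
  rot[1] = emembra$r
  rot[2] = membra$re
  rot[3] = embra$rem
  rot[4] = mbra$reme
  rot[5] = bra$remem
  rot[6] = ra$rememb
  rot[7] = a$remembr
  rot[8] = $remembra
Sorted (with $ < everything):
  sorted[0] = $remembra
  sorted[1] = a$remembr
  sorted[2] = bra$remem
  sorted[3] = embra$rem
  sorted[4] = emembra$r
  sorted[5] = mbra$reme
  sorted[6] = membra$re
  sorted[7] = ra$rememb
  sorted[8] = remembra$
sorted[5] = mbra$reme

Answer: mbra$reme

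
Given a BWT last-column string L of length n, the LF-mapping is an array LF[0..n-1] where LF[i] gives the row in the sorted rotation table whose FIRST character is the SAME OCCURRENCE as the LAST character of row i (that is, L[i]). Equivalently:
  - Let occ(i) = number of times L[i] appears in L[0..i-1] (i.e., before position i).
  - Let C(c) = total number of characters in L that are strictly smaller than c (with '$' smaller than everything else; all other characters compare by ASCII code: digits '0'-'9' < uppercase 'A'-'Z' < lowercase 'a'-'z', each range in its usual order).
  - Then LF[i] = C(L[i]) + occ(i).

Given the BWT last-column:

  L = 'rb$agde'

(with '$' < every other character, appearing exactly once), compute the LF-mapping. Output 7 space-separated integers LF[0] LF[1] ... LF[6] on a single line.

Char counts: '$':1, 'a':1, 'b':1, 'd':1, 'e':1, 'g':1, 'r':1
C (first-col start): C('$')=0, C('a')=1, C('b')=2, C('d')=3, C('e')=4, C('g')=5, C('r')=6
L[0]='r': occ=0, LF[0]=C('r')+0=6+0=6
L[1]='b': occ=0, LF[1]=C('b')+0=2+0=2
L[2]='$': occ=0, LF[2]=C('$')+0=0+0=0
L[3]='a': occ=0, LF[3]=C('a')+0=1+0=1
L[4]='g': occ=0, LF[4]=C('g')+0=5+0=5
L[5]='d': occ=0, LF[5]=C('d')+0=3+0=3
L[6]='e': occ=0, LF[6]=C('e')+0=4+0=4

Answer: 6 2 0 1 5 3 4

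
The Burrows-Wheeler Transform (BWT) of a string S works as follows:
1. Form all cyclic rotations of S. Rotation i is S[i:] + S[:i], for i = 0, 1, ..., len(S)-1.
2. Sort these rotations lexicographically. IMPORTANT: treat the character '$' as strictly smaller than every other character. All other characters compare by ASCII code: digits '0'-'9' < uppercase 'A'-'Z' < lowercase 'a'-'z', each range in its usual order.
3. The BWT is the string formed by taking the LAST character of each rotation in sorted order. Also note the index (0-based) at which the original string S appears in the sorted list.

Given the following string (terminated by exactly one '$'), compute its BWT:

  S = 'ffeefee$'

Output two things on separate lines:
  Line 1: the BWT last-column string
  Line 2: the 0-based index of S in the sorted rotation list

All 8 rotations (rotation i = S[i:]+S[:i]):
  rot[0] = ffeefee$
  rot[1] = feefee$f
  rot[2] = eefee$ff
  rot[3] = efee$ffe
  rot[4] = fee$ffee
  rot[5] = ee$ffeef
  rot[6] = e$ffeefe
  rot[7] = $ffeefee
Sorted (with $ < everything):
  sorted[0] = $ffeefee  (last char: 'e')
  sorted[1] = e$ffeefe  (last char: 'e')
  sorted[2] = ee$ffeef  (last char: 'f')
  sorted[3] = eefee$ff  (last char: 'f')
  sorted[4] = efee$ffe  (last char: 'e')
  sorted[5] = fee$ffee  (last char: 'e')
  sorted[6] = feefee$f  (last char: 'f')
  sorted[7] = ffeefee$  (last char: '$')
Last column: eeffeef$
Original string S is at sorted index 7

Answer: eeffeef$
7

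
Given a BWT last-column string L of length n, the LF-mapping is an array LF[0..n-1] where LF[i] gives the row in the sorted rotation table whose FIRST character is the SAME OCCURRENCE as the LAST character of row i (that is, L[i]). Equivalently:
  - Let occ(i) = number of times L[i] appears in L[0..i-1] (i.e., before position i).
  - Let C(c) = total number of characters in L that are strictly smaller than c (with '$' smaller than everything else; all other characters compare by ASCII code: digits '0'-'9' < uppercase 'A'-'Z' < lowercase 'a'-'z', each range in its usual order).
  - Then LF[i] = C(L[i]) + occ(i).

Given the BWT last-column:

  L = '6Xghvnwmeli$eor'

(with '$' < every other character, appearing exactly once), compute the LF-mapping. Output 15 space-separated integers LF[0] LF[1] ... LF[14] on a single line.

Char counts: '$':1, '6':1, 'X':1, 'e':2, 'g':1, 'h':1, 'i':1, 'l':1, 'm':1, 'n':1, 'o':1, 'r':1, 'v':1, 'w':1
C (first-col start): C('$')=0, C('6')=1, C('X')=2, C('e')=3, C('g')=5, C('h')=6, C('i')=7, C('l')=8, C('m')=9, C('n')=10, C('o')=11, C('r')=12, C('v')=13, C('w')=14
L[0]='6': occ=0, LF[0]=C('6')+0=1+0=1
L[1]='X': occ=0, LF[1]=C('X')+0=2+0=2
L[2]='g': occ=0, LF[2]=C('g')+0=5+0=5
L[3]='h': occ=0, LF[3]=C('h')+0=6+0=6
L[4]='v': occ=0, LF[4]=C('v')+0=13+0=13
L[5]='n': occ=0, LF[5]=C('n')+0=10+0=10
L[6]='w': occ=0, LF[6]=C('w')+0=14+0=14
L[7]='m': occ=0, LF[7]=C('m')+0=9+0=9
L[8]='e': occ=0, LF[8]=C('e')+0=3+0=3
L[9]='l': occ=0, LF[9]=C('l')+0=8+0=8
L[10]='i': occ=0, LF[10]=C('i')+0=7+0=7
L[11]='$': occ=0, LF[11]=C('$')+0=0+0=0
L[12]='e': occ=1, LF[12]=C('e')+1=3+1=4
L[13]='o': occ=0, LF[13]=C('o')+0=11+0=11
L[14]='r': occ=0, LF[14]=C('r')+0=12+0=12

Answer: 1 2 5 6 13 10 14 9 3 8 7 0 4 11 12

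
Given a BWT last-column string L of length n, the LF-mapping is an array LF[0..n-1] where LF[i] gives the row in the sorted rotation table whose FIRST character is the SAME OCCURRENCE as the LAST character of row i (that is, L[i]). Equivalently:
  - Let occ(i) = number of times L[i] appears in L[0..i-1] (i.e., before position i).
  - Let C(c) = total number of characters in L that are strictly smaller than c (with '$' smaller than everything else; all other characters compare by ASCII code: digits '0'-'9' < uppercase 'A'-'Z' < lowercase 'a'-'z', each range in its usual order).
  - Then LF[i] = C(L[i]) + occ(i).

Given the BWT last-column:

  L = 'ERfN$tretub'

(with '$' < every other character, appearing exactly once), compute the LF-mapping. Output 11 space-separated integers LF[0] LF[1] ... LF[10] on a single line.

Answer: 1 3 6 2 0 8 7 5 9 10 4

Derivation:
Char counts: '$':1, 'E':1, 'N':1, 'R':1, 'b':1, 'e':1, 'f':1, 'r':1, 't':2, 'u':1
C (first-col start): C('$')=0, C('E')=1, C('N')=2, C('R')=3, C('b')=4, C('e')=5, C('f')=6, C('r')=7, C('t')=8, C('u')=10
L[0]='E': occ=0, LF[0]=C('E')+0=1+0=1
L[1]='R': occ=0, LF[1]=C('R')+0=3+0=3
L[2]='f': occ=0, LF[2]=C('f')+0=6+0=6
L[3]='N': occ=0, LF[3]=C('N')+0=2+0=2
L[4]='$': occ=0, LF[4]=C('$')+0=0+0=0
L[5]='t': occ=0, LF[5]=C('t')+0=8+0=8
L[6]='r': occ=0, LF[6]=C('r')+0=7+0=7
L[7]='e': occ=0, LF[7]=C('e')+0=5+0=5
L[8]='t': occ=1, LF[8]=C('t')+1=8+1=9
L[9]='u': occ=0, LF[9]=C('u')+0=10+0=10
L[10]='b': occ=0, LF[10]=C('b')+0=4+0=4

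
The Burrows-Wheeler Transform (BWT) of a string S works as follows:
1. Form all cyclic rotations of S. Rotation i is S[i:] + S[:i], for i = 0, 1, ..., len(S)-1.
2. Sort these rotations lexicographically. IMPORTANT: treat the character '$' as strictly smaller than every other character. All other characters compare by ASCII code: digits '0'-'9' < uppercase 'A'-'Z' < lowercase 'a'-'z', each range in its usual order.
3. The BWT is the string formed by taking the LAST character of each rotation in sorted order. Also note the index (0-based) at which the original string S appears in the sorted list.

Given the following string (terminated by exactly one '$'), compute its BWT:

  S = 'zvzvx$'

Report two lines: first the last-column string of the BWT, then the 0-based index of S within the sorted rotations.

Answer: xzzvv$
5

Derivation:
All 6 rotations (rotation i = S[i:]+S[:i]):
  rot[0] = zvzvx$
  rot[1] = vzvx$z
  rot[2] = zvx$zv
  rot[3] = vx$zvz
  rot[4] = x$zvzv
  rot[5] = $zvzvx
Sorted (with $ < everything):
  sorted[0] = $zvzvx  (last char: 'x')
  sorted[1] = vx$zvz  (last char: 'z')
  sorted[2] = vzvx$z  (last char: 'z')
  sorted[3] = x$zvzv  (last char: 'v')
  sorted[4] = zvx$zv  (last char: 'v')
  sorted[5] = zvzvx$  (last char: '$')
Last column: xzzvv$
Original string S is at sorted index 5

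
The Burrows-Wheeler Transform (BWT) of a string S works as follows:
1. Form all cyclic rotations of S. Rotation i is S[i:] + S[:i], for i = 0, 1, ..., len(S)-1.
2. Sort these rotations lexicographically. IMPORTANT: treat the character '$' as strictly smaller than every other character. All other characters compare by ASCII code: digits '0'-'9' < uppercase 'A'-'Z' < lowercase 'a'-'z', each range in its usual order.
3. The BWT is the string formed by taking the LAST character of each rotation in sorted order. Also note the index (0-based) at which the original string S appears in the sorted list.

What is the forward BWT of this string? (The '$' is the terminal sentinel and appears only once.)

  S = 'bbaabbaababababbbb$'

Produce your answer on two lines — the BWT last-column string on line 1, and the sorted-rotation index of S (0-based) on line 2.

Answer: bbbabbabbbbaaaba$ba
16

Derivation:
All 19 rotations (rotation i = S[i:]+S[:i]):
  rot[0] = bbaabbaababababbbb$
  rot[1] = baabbaababababbbb$b
  rot[2] = aabbaababababbbb$bb
  rot[3] = abbaababababbbb$bba
  rot[4] = bbaababababbbb$bbaa
  rot[5] = baababababbbb$bbaab
  rot[6] = aababababbbb$bbaabb
  rot[7] = ababababbbb$bbaabba
  rot[8] = babababbbb$bbaabbaa
  rot[9] = abababbbb$bbaabbaab
  rot[10] = bababbbb$bbaabbaaba
  rot[11] = ababbbb$bbaabbaabab
  rot[12] = babbbb$bbaabbaababa
  rot[13] = abbbb$bbaabbaababab
  rot[14] = bbbb$bbaabbaabababa
  rot[15] = bbb$bbaabbaabababab
  rot[16] = bb$bbaabbaababababb
  rot[17] = b$bbaabbaababababbb
  rot[18] = $bbaabbaababababbbb
Sorted (with $ < everything):
  sorted[0] = $bbaabbaababababbbb  (last char: 'b')
  sorted[1] = aababababbbb$bbaabb  (last char: 'b')
  sorted[2] = aabbaababababbbb$bb  (last char: 'b')
  sorted[3] = ababababbbb$bbaabba  (last char: 'a')
  sorted[4] = abababbbb$bbaabbaab  (last char: 'b')
  sorted[5] = ababbbb$bbaabbaabab  (last char: 'b')
  sorted[6] = abbaababababbbb$bba  (last char: 'a')
  sorted[7] = abbbb$bbaabbaababab  (last char: 'b')
  sorted[8] = b$bbaabbaababababbb  (last char: 'b')
  sorted[9] = baababababbbb$bbaab  (last char: 'b')
  sorted[10] = baabbaababababbbb$b  (last char: 'b')
  sorted[11] = babababbbb$bbaabbaa  (last char: 'a')
  sorted[12] = bababbbb$bbaabbaaba  (last char: 'a')
  sorted[13] = babbbb$bbaabbaababa  (last char: 'a')
  sorted[14] = bb$bbaabbaababababb  (last char: 'b')
  sorted[15] = bbaababababbbb$bbaa  (last char: 'a')
  sorted[16] = bbaabbaababababbbb$  (last char: '$')
  sorted[17] = bbb$bbaabbaabababab  (last char: 'b')
  sorted[18] = bbbb$bbaabbaabababa  (last char: 'a')
Last column: bbbabbabbbbaaaba$ba
Original string S is at sorted index 16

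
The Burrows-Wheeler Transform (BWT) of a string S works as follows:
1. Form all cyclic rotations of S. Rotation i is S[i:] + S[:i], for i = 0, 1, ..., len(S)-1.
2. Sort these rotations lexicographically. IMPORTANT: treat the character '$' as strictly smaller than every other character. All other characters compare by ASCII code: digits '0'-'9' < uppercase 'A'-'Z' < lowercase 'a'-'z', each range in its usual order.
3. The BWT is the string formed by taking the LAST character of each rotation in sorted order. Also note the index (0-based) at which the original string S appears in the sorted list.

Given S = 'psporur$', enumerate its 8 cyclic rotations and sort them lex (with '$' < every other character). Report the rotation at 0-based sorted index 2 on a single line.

Answer: porur$ps

Derivation:
All 8 rotations (rotation i = S[i:]+S[:i]):
  rot[0] = psporur$
  rot[1] = sporur$p
  rot[2] = porur$ps
  rot[3] = orur$psp
  rot[4] = rur$pspo
  rot[5] = ur$pspor
  rot[6] = r$psporu
  rot[7] = $psporur
Sorted (with $ < everything):
  sorted[0] = $psporur
  sorted[1] = orur$psp
  sorted[2] = porur$ps
  sorted[3] = psporur$
  sorted[4] = r$psporu
  sorted[5] = rur$pspo
  sorted[6] = sporur$p
  sorted[7] = ur$pspor
sorted[2] = porur$ps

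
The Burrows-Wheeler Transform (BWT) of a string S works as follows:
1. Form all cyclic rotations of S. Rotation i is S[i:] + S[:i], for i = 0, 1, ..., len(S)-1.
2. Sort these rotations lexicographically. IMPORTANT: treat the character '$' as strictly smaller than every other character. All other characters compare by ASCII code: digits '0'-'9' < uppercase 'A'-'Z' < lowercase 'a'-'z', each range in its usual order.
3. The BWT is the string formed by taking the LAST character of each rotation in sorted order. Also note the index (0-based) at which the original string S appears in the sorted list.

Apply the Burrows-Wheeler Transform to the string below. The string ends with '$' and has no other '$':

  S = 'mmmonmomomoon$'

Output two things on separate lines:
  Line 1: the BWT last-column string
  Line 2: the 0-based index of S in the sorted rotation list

Answer: n$mnomooommomm
1

Derivation:
All 14 rotations (rotation i = S[i:]+S[:i]):
  rot[0] = mmmonmomomoon$
  rot[1] = mmonmomomoon$m
  rot[2] = monmomomoon$mm
  rot[3] = onmomomoon$mmm
  rot[4] = nmomomoon$mmmo
  rot[5] = momomoon$mmmon
  rot[6] = omomoon$mmmonm
  rot[7] = momoon$mmmonmo
  rot[8] = omoon$mmmonmom
  rot[9] = moon$mmmonmomo
  rot[10] = oon$mmmonmomom
  rot[11] = on$mmmonmomomo
  rot[12] = n$mmmonmomomoo
  rot[13] = $mmmonmomomoon
Sorted (with $ < everything):
  sorted[0] = $mmmonmomomoon  (last char: 'n')
  sorted[1] = mmmonmomomoon$  (last char: '$')
  sorted[2] = mmonmomomoon$m  (last char: 'm')
  sorted[3] = momomoon$mmmon  (last char: 'n')
  sorted[4] = momoon$mmmonmo  (last char: 'o')
  sorted[5] = monmomomoon$mm  (last char: 'm')
  sorted[6] = moon$mmmonmomo  (last char: 'o')
  sorted[7] = n$mmmonmomomoo  (last char: 'o')
  sorted[8] = nmomomoon$mmmo  (last char: 'o')
  sorted[9] = omomoon$mmmonm  (last char: 'm')
  sorted[10] = omoon$mmmonmom  (last char: 'm')
  sorted[11] = on$mmmonmomomo  (last char: 'o')
  sorted[12] = onmomomoon$mmm  (last char: 'm')
  sorted[13] = oon$mmmonmomom  (last char: 'm')
Last column: n$mnomooommomm
Original string S is at sorted index 1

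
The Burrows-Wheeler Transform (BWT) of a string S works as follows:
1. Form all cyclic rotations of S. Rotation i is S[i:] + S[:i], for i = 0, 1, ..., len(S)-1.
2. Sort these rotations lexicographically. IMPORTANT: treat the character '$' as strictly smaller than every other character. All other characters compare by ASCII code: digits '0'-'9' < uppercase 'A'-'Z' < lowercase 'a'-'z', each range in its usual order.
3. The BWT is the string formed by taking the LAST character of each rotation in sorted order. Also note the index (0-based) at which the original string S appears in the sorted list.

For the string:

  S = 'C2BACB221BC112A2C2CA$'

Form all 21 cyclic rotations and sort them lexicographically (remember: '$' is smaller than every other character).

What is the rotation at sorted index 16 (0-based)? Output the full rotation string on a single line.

All 21 rotations (rotation i = S[i:]+S[:i]):
  rot[0] = C2BACB221BC112A2C2CA$
  rot[1] = 2BACB221BC112A2C2CA$C
  rot[2] = BACB221BC112A2C2CA$C2
  rot[3] = ACB221BC112A2C2CA$C2B
  rot[4] = CB221BC112A2C2CA$C2BA
  rot[5] = B221BC112A2C2CA$C2BAC
  rot[6] = 221BC112A2C2CA$C2BACB
  rot[7] = 21BC112A2C2CA$C2BACB2
  rot[8] = 1BC112A2C2CA$C2BACB22
  rot[9] = BC112A2C2CA$C2BACB221
  rot[10] = C112A2C2CA$C2BACB221B
  rot[11] = 112A2C2CA$C2BACB221BC
  rot[12] = 12A2C2CA$C2BACB221BC1
  rot[13] = 2A2C2CA$C2BACB221BC11
  rot[14] = A2C2CA$C2BACB221BC112
  rot[15] = 2C2CA$C2BACB221BC112A
  rot[16] = C2CA$C2BACB221BC112A2
  rot[17] = 2CA$C2BACB221BC112A2C
  rot[18] = CA$C2BACB221BC112A2C2
  rot[19] = A$C2BACB221BC112A2C2C
  rot[20] = $C2BACB221BC112A2C2CA
Sorted (with $ < everything):
  sorted[0] = $C2BACB221BC112A2C2CA
  sorted[1] = 112A2C2CA$C2BACB221BC
  sorted[2] = 12A2C2CA$C2BACB221BC1
  sorted[3] = 1BC112A2C2CA$C2BACB22
  sorted[4] = 21BC112A2C2CA$C2BACB2
  sorted[5] = 221BC112A2C2CA$C2BACB
  sorted[6] = 2A2C2CA$C2BACB221BC11
  sorted[7] = 2BACB221BC112A2C2CA$C
  sorted[8] = 2C2CA$C2BACB221BC112A
  sorted[9] = 2CA$C2BACB221BC112A2C
  sorted[10] = A$C2BACB221BC112A2C2C
  sorted[11] = A2C2CA$C2BACB221BC112
  sorted[12] = ACB221BC112A2C2CA$C2B
  sorted[13] = B221BC112A2C2CA$C2BAC
  sorted[14] = BACB221BC112A2C2CA$C2
  sorted[15] = BC112A2C2CA$C2BACB221
  sorted[16] = C112A2C2CA$C2BACB221B
  sorted[17] = C2BACB221BC112A2C2CA$
  sorted[18] = C2CA$C2BACB221BC112A2
  sorted[19] = CA$C2BACB221BC112A2C2
  sorted[20] = CB221BC112A2C2CA$C2BA
sorted[16] = C112A2C2CA$C2BACB221B

Answer: C112A2C2CA$C2BACB221B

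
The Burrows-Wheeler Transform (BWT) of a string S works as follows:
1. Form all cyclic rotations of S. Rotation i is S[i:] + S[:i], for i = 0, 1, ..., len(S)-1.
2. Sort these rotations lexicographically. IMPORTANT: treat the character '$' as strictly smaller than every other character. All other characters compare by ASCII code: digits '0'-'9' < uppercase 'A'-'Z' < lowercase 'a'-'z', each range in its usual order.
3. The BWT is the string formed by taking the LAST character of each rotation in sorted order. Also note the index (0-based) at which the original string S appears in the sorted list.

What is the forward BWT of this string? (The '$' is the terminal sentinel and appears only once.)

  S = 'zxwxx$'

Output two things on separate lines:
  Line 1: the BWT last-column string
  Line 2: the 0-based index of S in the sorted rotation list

Answer: xxxzw$
5

Derivation:
All 6 rotations (rotation i = S[i:]+S[:i]):
  rot[0] = zxwxx$
  rot[1] = xwxx$z
  rot[2] = wxx$zx
  rot[3] = xx$zxw
  rot[4] = x$zxwx
  rot[5] = $zxwxx
Sorted (with $ < everything):
  sorted[0] = $zxwxx  (last char: 'x')
  sorted[1] = wxx$zx  (last char: 'x')
  sorted[2] = x$zxwx  (last char: 'x')
  sorted[3] = xwxx$z  (last char: 'z')
  sorted[4] = xx$zxw  (last char: 'w')
  sorted[5] = zxwxx$  (last char: '$')
Last column: xxxzw$
Original string S is at sorted index 5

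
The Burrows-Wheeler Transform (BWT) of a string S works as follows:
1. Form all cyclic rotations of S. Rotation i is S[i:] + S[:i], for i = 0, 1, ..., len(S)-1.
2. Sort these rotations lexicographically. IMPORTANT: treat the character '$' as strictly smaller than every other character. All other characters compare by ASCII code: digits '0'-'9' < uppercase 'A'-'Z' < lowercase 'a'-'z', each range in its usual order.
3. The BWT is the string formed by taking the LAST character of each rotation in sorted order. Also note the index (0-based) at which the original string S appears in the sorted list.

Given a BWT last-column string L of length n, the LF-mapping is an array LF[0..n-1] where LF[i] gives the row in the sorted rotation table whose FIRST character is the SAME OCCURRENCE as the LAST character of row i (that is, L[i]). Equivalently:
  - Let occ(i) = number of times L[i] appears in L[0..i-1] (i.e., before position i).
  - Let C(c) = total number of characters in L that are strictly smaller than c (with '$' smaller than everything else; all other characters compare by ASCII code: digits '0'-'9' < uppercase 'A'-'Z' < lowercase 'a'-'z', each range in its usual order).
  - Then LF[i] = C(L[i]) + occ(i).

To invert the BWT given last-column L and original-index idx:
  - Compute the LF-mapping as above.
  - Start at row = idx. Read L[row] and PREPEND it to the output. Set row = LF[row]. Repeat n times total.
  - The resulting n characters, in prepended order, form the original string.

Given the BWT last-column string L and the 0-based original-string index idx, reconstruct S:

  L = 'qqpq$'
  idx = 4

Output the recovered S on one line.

LF mapping: 2 3 1 4 0
Walk LF starting at row 4, prepending L[row]:
  step 1: row=4, L[4]='$', prepend. Next row=LF[4]=0
  step 2: row=0, L[0]='q', prepend. Next row=LF[0]=2
  step 3: row=2, L[2]='p', prepend. Next row=LF[2]=1
  step 4: row=1, L[1]='q', prepend. Next row=LF[1]=3
  step 5: row=3, L[3]='q', prepend. Next row=LF[3]=4
Reversed output: qqpq$

Answer: qqpq$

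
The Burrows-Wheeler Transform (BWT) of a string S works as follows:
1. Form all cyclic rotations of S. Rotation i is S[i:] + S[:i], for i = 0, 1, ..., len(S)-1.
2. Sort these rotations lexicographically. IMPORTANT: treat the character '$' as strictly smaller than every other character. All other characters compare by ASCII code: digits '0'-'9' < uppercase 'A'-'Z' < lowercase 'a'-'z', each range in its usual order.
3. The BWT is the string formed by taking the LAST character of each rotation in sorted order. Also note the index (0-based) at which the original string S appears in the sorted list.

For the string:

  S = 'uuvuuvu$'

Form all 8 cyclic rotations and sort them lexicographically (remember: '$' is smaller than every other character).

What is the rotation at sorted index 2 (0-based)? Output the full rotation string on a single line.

Answer: uuvu$uuv

Derivation:
All 8 rotations (rotation i = S[i:]+S[:i]):
  rot[0] = uuvuuvu$
  rot[1] = uvuuvu$u
  rot[2] = vuuvu$uu
  rot[3] = uuvu$uuv
  rot[4] = uvu$uuvu
  rot[5] = vu$uuvuu
  rot[6] = u$uuvuuv
  rot[7] = $uuvuuvu
Sorted (with $ < everything):
  sorted[0] = $uuvuuvu
  sorted[1] = u$uuvuuv
  sorted[2] = uuvu$uuv
  sorted[3] = uuvuuvu$
  sorted[4] = uvu$uuvu
  sorted[5] = uvuuvu$u
  sorted[6] = vu$uuvuu
  sorted[7] = vuuvu$uu
sorted[2] = uuvu$uuv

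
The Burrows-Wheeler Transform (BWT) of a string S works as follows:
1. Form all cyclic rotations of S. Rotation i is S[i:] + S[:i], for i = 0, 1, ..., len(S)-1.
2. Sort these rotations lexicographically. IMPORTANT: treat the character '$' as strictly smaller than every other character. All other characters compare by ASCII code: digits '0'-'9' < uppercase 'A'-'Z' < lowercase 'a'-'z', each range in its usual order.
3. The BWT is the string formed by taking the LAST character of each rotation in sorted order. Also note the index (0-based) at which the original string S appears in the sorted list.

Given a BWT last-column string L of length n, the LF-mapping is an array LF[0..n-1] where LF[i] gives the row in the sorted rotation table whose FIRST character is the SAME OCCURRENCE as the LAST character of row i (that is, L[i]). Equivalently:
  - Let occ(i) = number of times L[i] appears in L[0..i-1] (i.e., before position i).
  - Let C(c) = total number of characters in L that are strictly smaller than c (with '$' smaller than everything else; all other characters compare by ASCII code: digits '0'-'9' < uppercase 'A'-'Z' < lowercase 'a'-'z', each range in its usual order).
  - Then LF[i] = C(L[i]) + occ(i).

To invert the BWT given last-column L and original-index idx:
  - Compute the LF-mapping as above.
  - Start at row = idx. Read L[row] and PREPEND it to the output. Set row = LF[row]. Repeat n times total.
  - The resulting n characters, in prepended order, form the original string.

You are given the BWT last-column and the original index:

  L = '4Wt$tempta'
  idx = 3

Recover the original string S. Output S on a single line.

Answer: attemptW4$

Derivation:
LF mapping: 1 2 7 0 8 4 5 6 9 3
Walk LF starting at row 3, prepending L[row]:
  step 1: row=3, L[3]='$', prepend. Next row=LF[3]=0
  step 2: row=0, L[0]='4', prepend. Next row=LF[0]=1
  step 3: row=1, L[1]='W', prepend. Next row=LF[1]=2
  step 4: row=2, L[2]='t', prepend. Next row=LF[2]=7
  step 5: row=7, L[7]='p', prepend. Next row=LF[7]=6
  step 6: row=6, L[6]='m', prepend. Next row=LF[6]=5
  step 7: row=5, L[5]='e', prepend. Next row=LF[5]=4
  step 8: row=4, L[4]='t', prepend. Next row=LF[4]=8
  step 9: row=8, L[8]='t', prepend. Next row=LF[8]=9
  step 10: row=9, L[9]='a', prepend. Next row=LF[9]=3
Reversed output: attemptW4$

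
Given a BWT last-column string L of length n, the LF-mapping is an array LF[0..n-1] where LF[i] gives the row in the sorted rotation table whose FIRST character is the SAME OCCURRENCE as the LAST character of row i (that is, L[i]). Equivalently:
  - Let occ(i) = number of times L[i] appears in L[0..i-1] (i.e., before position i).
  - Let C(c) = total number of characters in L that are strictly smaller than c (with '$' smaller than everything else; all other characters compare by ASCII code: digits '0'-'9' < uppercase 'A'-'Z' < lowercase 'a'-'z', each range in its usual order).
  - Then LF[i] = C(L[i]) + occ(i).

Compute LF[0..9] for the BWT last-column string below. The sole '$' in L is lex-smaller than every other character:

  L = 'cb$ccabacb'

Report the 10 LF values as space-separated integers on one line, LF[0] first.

Answer: 6 3 0 7 8 1 4 2 9 5

Derivation:
Char counts: '$':1, 'a':2, 'b':3, 'c':4
C (first-col start): C('$')=0, C('a')=1, C('b')=3, C('c')=6
L[0]='c': occ=0, LF[0]=C('c')+0=6+0=6
L[1]='b': occ=0, LF[1]=C('b')+0=3+0=3
L[2]='$': occ=0, LF[2]=C('$')+0=0+0=0
L[3]='c': occ=1, LF[3]=C('c')+1=6+1=7
L[4]='c': occ=2, LF[4]=C('c')+2=6+2=8
L[5]='a': occ=0, LF[5]=C('a')+0=1+0=1
L[6]='b': occ=1, LF[6]=C('b')+1=3+1=4
L[7]='a': occ=1, LF[7]=C('a')+1=1+1=2
L[8]='c': occ=3, LF[8]=C('c')+3=6+3=9
L[9]='b': occ=2, LF[9]=C('b')+2=3+2=5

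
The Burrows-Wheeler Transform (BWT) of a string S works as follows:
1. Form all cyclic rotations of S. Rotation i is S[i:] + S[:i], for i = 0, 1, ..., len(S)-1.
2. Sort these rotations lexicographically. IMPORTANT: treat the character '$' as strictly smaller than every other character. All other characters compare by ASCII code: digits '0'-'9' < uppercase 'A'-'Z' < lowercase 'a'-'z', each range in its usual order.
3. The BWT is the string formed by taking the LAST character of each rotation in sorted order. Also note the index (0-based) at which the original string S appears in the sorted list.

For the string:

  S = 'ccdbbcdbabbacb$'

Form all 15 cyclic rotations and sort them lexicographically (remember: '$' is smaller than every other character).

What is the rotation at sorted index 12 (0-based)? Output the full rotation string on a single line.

Answer: cdbbcdbabbacb$c

Derivation:
All 15 rotations (rotation i = S[i:]+S[:i]):
  rot[0] = ccdbbcdbabbacb$
  rot[1] = cdbbcdbabbacb$c
  rot[2] = dbbcdbabbacb$cc
  rot[3] = bbcdbabbacb$ccd
  rot[4] = bcdbabbacb$ccdb
  rot[5] = cdbabbacb$ccdbb
  rot[6] = dbabbacb$ccdbbc
  rot[7] = babbacb$ccdbbcd
  rot[8] = abbacb$ccdbbcdb
  rot[9] = bbacb$ccdbbcdba
  rot[10] = bacb$ccdbbcdbab
  rot[11] = acb$ccdbbcdbabb
  rot[12] = cb$ccdbbcdbabba
  rot[13] = b$ccdbbcdbabbac
  rot[14] = $ccdbbcdbabbacb
Sorted (with $ < everything):
  sorted[0] = $ccdbbcdbabbacb
  sorted[1] = abbacb$ccdbbcdb
  sorted[2] = acb$ccdbbcdbabb
  sorted[3] = b$ccdbbcdbabbac
  sorted[4] = babbacb$ccdbbcd
  sorted[5] = bacb$ccdbbcdbab
  sorted[6] = bbacb$ccdbbcdba
  sorted[7] = bbcdbabbacb$ccd
  sorted[8] = bcdbabbacb$ccdb
  sorted[9] = cb$ccdbbcdbabba
  sorted[10] = ccdbbcdbabbacb$
  sorted[11] = cdbabbacb$ccdbb
  sorted[12] = cdbbcdbabbacb$c
  sorted[13] = dbabbacb$ccdbbc
  sorted[14] = dbbcdbabbacb$cc
sorted[12] = cdbbcdbabbacb$c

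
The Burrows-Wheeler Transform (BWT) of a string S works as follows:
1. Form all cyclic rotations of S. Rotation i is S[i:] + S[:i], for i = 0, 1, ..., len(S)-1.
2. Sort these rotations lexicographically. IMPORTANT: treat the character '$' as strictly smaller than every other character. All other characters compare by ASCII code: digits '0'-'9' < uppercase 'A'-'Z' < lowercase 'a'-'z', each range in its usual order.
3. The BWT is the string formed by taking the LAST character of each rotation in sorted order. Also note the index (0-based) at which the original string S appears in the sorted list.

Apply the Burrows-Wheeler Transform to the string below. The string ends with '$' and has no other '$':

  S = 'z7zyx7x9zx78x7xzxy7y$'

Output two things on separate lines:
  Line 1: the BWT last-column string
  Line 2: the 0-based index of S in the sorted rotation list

Answer: yxxxyz7xzy87z77xz$9x7
17

Derivation:
All 21 rotations (rotation i = S[i:]+S[:i]):
  rot[0] = z7zyx7x9zx78x7xzxy7y$
  rot[1] = 7zyx7x9zx78x7xzxy7y$z
  rot[2] = zyx7x9zx78x7xzxy7y$z7
  rot[3] = yx7x9zx78x7xzxy7y$z7z
  rot[4] = x7x9zx78x7xzxy7y$z7zy
  rot[5] = 7x9zx78x7xzxy7y$z7zyx
  rot[6] = x9zx78x7xzxy7y$z7zyx7
  rot[7] = 9zx78x7xzxy7y$z7zyx7x
  rot[8] = zx78x7xzxy7y$z7zyx7x9
  rot[9] = x78x7xzxy7y$z7zyx7x9z
  rot[10] = 78x7xzxy7y$z7zyx7x9zx
  rot[11] = 8x7xzxy7y$z7zyx7x9zx7
  rot[12] = x7xzxy7y$z7zyx7x9zx78
  rot[13] = 7xzxy7y$z7zyx7x9zx78x
  rot[14] = xzxy7y$z7zyx7x9zx78x7
  rot[15] = zxy7y$z7zyx7x9zx78x7x
  rot[16] = xy7y$z7zyx7x9zx78x7xz
  rot[17] = y7y$z7zyx7x9zx78x7xzx
  rot[18] = 7y$z7zyx7x9zx78x7xzxy
  rot[19] = y$z7zyx7x9zx78x7xzxy7
  rot[20] = $z7zyx7x9zx78x7xzxy7y
Sorted (with $ < everything):
  sorted[0] = $z7zyx7x9zx78x7xzxy7y  (last char: 'y')
  sorted[1] = 78x7xzxy7y$z7zyx7x9zx  (last char: 'x')
  sorted[2] = 7x9zx78x7xzxy7y$z7zyx  (last char: 'x')
  sorted[3] = 7xzxy7y$z7zyx7x9zx78x  (last char: 'x')
  sorted[4] = 7y$z7zyx7x9zx78x7xzxy  (last char: 'y')
  sorted[5] = 7zyx7x9zx78x7xzxy7y$z  (last char: 'z')
  sorted[6] = 8x7xzxy7y$z7zyx7x9zx7  (last char: '7')
  sorted[7] = 9zx78x7xzxy7y$z7zyx7x  (last char: 'x')
  sorted[8] = x78x7xzxy7y$z7zyx7x9z  (last char: 'z')
  sorted[9] = x7x9zx78x7xzxy7y$z7zy  (last char: 'y')
  sorted[10] = x7xzxy7y$z7zyx7x9zx78  (last char: '8')
  sorted[11] = x9zx78x7xzxy7y$z7zyx7  (last char: '7')
  sorted[12] = xy7y$z7zyx7x9zx78x7xz  (last char: 'z')
  sorted[13] = xzxy7y$z7zyx7x9zx78x7  (last char: '7')
  sorted[14] = y$z7zyx7x9zx78x7xzxy7  (last char: '7')
  sorted[15] = y7y$z7zyx7x9zx78x7xzx  (last char: 'x')
  sorted[16] = yx7x9zx78x7xzxy7y$z7z  (last char: 'z')
  sorted[17] = z7zyx7x9zx78x7xzxy7y$  (last char: '$')
  sorted[18] = zx78x7xzxy7y$z7zyx7x9  (last char: '9')
  sorted[19] = zxy7y$z7zyx7x9zx78x7x  (last char: 'x')
  sorted[20] = zyx7x9zx78x7xzxy7y$z7  (last char: '7')
Last column: yxxxyz7xzy87z77xz$9x7
Original string S is at sorted index 17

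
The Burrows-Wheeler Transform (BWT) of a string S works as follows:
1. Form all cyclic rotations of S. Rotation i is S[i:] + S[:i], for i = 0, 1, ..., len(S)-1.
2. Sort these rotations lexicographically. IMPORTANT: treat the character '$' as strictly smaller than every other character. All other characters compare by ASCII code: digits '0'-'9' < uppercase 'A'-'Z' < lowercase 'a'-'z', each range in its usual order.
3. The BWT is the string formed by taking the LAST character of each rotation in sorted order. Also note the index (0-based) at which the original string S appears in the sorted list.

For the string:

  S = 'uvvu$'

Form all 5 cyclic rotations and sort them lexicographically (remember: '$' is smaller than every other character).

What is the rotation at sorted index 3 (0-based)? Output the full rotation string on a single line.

Answer: vu$uv

Derivation:
All 5 rotations (rotation i = S[i:]+S[:i]):
  rot[0] = uvvu$
  rot[1] = vvu$u
  rot[2] = vu$uv
  rot[3] = u$uvv
  rot[4] = $uvvu
Sorted (with $ < everything):
  sorted[0] = $uvvu
  sorted[1] = u$uvv
  sorted[2] = uvvu$
  sorted[3] = vu$uv
  sorted[4] = vvu$u
sorted[3] = vu$uv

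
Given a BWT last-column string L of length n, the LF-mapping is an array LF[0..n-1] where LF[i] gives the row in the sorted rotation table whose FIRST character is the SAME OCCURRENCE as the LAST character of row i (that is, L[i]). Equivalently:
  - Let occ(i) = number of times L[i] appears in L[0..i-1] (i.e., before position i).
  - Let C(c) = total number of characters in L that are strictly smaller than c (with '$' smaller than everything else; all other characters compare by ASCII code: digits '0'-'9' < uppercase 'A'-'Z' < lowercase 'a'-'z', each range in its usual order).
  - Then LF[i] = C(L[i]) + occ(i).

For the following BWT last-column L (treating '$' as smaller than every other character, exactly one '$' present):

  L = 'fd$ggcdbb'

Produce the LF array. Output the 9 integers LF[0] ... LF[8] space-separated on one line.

Answer: 6 4 0 7 8 3 5 1 2

Derivation:
Char counts: '$':1, 'b':2, 'c':1, 'd':2, 'f':1, 'g':2
C (first-col start): C('$')=0, C('b')=1, C('c')=3, C('d')=4, C('f')=6, C('g')=7
L[0]='f': occ=0, LF[0]=C('f')+0=6+0=6
L[1]='d': occ=0, LF[1]=C('d')+0=4+0=4
L[2]='$': occ=0, LF[2]=C('$')+0=0+0=0
L[3]='g': occ=0, LF[3]=C('g')+0=7+0=7
L[4]='g': occ=1, LF[4]=C('g')+1=7+1=8
L[5]='c': occ=0, LF[5]=C('c')+0=3+0=3
L[6]='d': occ=1, LF[6]=C('d')+1=4+1=5
L[7]='b': occ=0, LF[7]=C('b')+0=1+0=1
L[8]='b': occ=1, LF[8]=C('b')+1=1+1=2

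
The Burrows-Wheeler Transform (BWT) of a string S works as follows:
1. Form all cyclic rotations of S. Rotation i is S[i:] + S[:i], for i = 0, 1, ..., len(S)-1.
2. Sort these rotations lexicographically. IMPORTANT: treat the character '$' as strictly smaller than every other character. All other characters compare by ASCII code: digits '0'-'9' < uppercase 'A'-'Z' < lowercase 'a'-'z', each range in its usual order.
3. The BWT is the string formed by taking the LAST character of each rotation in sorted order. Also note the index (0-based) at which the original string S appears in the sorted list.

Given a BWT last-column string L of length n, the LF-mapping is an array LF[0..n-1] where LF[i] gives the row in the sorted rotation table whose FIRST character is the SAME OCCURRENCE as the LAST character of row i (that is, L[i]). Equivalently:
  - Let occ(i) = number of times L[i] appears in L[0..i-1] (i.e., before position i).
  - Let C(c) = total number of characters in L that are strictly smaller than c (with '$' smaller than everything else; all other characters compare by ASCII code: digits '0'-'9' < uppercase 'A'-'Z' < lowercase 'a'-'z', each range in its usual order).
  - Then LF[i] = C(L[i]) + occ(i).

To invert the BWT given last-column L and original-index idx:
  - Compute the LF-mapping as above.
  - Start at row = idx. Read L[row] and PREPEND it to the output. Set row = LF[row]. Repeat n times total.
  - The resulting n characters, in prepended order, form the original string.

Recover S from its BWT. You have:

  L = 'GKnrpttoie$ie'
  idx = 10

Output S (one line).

LF mapping: 1 2 7 10 9 11 12 8 5 3 0 6 4
Walk LF starting at row 10, prepending L[row]:
  step 1: row=10, L[10]='$', prepend. Next row=LF[10]=0
  step 2: row=0, L[0]='G', prepend. Next row=LF[0]=1
  step 3: row=1, L[1]='K', prepend. Next row=LF[1]=2
  step 4: row=2, L[2]='n', prepend. Next row=LF[2]=7
  step 5: row=7, L[7]='o', prepend. Next row=LF[7]=8
  step 6: row=8, L[8]='i', prepend. Next row=LF[8]=5
  step 7: row=5, L[5]='t', prepend. Next row=LF[5]=11
  step 8: row=11, L[11]='i', prepend. Next row=LF[11]=6
  step 9: row=6, L[6]='t', prepend. Next row=LF[6]=12
  step 10: row=12, L[12]='e', prepend. Next row=LF[12]=4
  step 11: row=4, L[4]='p', prepend. Next row=LF[4]=9
  step 12: row=9, L[9]='e', prepend. Next row=LF[9]=3
  step 13: row=3, L[3]='r', prepend. Next row=LF[3]=10
Reversed output: repetitionKG$

Answer: repetitionKG$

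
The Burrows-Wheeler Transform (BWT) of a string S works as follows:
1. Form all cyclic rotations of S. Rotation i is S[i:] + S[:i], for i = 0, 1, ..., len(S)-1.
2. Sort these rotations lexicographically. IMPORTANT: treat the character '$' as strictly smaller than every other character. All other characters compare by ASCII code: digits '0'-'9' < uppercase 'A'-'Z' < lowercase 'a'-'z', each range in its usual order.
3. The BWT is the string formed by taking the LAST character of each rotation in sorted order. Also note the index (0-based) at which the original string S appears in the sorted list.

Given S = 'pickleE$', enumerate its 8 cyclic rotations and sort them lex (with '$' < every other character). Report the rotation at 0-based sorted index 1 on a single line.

All 8 rotations (rotation i = S[i:]+S[:i]):
  rot[0] = pickleE$
  rot[1] = ickleE$p
  rot[2] = ckleE$pi
  rot[3] = kleE$pic
  rot[4] = leE$pick
  rot[5] = eE$pickl
  rot[6] = E$pickle
  rot[7] = $pickleE
Sorted (with $ < everything):
  sorted[0] = $pickleE
  sorted[1] = E$pickle
  sorted[2] = ckleE$pi
  sorted[3] = eE$pickl
  sorted[4] = ickleE$p
  sorted[5] = kleE$pic
  sorted[6] = leE$pick
  sorted[7] = pickleE$
sorted[1] = E$pickle

Answer: E$pickle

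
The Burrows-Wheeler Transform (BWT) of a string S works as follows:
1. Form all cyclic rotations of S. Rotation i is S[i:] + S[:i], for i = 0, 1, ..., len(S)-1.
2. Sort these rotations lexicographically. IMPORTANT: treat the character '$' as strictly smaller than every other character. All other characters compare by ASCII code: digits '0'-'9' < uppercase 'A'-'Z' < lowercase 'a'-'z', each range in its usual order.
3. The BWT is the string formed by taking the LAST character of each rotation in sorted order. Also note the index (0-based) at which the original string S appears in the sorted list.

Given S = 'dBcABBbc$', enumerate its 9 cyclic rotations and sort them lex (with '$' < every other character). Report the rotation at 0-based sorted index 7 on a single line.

Answer: cABBbc$dB

Derivation:
All 9 rotations (rotation i = S[i:]+S[:i]):
  rot[0] = dBcABBbc$
  rot[1] = BcABBbc$d
  rot[2] = cABBbc$dB
  rot[3] = ABBbc$dBc
  rot[4] = BBbc$dBcA
  rot[5] = Bbc$dBcAB
  rot[6] = bc$dBcABB
  rot[7] = c$dBcABBb
  rot[8] = $dBcABBbc
Sorted (with $ < everything):
  sorted[0] = $dBcABBbc
  sorted[1] = ABBbc$dBc
  sorted[2] = BBbc$dBcA
  sorted[3] = Bbc$dBcAB
  sorted[4] = BcABBbc$d
  sorted[5] = bc$dBcABB
  sorted[6] = c$dBcABBb
  sorted[7] = cABBbc$dB
  sorted[8] = dBcABBbc$
sorted[7] = cABBbc$dB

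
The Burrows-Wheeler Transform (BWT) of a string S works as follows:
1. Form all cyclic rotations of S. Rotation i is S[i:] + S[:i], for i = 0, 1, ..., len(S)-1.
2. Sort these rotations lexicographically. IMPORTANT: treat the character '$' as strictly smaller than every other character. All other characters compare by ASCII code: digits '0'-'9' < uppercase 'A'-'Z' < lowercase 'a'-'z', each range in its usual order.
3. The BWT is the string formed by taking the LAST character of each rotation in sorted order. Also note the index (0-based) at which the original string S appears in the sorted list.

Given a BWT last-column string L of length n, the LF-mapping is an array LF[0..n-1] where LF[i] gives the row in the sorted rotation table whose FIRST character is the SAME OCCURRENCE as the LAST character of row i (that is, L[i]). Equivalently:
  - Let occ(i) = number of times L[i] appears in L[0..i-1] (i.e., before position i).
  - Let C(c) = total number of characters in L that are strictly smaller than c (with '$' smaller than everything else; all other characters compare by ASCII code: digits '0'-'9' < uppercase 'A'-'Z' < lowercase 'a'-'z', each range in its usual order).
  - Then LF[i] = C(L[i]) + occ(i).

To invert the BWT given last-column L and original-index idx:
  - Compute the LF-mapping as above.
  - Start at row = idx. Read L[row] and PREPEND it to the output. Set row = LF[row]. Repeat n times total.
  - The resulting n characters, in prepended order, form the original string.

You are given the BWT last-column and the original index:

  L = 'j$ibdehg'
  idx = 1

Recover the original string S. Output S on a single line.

LF mapping: 7 0 6 1 2 3 5 4
Walk LF starting at row 1, prepending L[row]:
  step 1: row=1, L[1]='$', prepend. Next row=LF[1]=0
  step 2: row=0, L[0]='j', prepend. Next row=LF[0]=7
  step 3: row=7, L[7]='g', prepend. Next row=LF[7]=4
  step 4: row=4, L[4]='d', prepend. Next row=LF[4]=2
  step 5: row=2, L[2]='i', prepend. Next row=LF[2]=6
  step 6: row=6, L[6]='h', prepend. Next row=LF[6]=5
  step 7: row=5, L[5]='e', prepend. Next row=LF[5]=3
  step 8: row=3, L[3]='b', prepend. Next row=LF[3]=1
Reversed output: behidgj$

Answer: behidgj$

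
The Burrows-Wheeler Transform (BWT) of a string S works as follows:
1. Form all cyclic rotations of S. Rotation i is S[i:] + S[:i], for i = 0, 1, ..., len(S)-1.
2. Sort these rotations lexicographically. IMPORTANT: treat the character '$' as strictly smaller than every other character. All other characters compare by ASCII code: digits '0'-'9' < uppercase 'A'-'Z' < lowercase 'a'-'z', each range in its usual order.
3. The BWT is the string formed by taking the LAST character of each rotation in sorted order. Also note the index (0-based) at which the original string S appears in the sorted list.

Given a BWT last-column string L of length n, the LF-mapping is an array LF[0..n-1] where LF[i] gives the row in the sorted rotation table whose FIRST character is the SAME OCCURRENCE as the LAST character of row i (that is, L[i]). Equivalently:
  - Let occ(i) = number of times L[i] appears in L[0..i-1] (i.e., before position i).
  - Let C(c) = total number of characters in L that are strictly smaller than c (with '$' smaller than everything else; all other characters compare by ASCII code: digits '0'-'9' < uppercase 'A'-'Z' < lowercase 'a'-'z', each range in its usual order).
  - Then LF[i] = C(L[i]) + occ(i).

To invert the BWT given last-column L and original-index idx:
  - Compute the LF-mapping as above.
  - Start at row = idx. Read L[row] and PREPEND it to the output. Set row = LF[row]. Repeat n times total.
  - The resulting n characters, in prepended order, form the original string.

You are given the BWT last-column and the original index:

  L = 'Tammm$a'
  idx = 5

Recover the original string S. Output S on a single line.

LF mapping: 1 2 4 5 6 0 3
Walk LF starting at row 5, prepending L[row]:
  step 1: row=5, L[5]='$', prepend. Next row=LF[5]=0
  step 2: row=0, L[0]='T', prepend. Next row=LF[0]=1
  step 3: row=1, L[1]='a', prepend. Next row=LF[1]=2
  step 4: row=2, L[2]='m', prepend. Next row=LF[2]=4
  step 5: row=4, L[4]='m', prepend. Next row=LF[4]=6
  step 6: row=6, L[6]='a', prepend. Next row=LF[6]=3
  step 7: row=3, L[3]='m', prepend. Next row=LF[3]=5
Reversed output: mammaT$

Answer: mammaT$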